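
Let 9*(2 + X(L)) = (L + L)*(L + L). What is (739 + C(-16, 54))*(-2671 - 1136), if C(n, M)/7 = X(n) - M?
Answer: -4353093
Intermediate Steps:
X(L) = -2 + 4*L**2/9 (X(L) = -2 + ((L + L)*(L + L))/9 = -2 + ((2*L)*(2*L))/9 = -2 + (4*L**2)/9 = -2 + 4*L**2/9)
C(n, M) = -14 - 7*M + 28*n**2/9 (C(n, M) = 7*((-2 + 4*n**2/9) - M) = 7*(-2 - M + 4*n**2/9) = -14 - 7*M + 28*n**2/9)
(739 + C(-16, 54))*(-2671 - 1136) = (739 + (-14 - 7*54 + (28/9)*(-16)**2))*(-2671 - 1136) = (739 + (-14 - 378 + (28/9)*256))*(-3807) = (739 + (-14 - 378 + 7168/9))*(-3807) = (739 + 3640/9)*(-3807) = (10291/9)*(-3807) = -4353093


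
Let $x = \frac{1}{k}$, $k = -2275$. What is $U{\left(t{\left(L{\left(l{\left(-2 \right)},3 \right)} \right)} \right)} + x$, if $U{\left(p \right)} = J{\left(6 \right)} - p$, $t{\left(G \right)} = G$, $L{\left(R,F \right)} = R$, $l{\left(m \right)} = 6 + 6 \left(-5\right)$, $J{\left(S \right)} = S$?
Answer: $\frac{68249}{2275} \approx 30.0$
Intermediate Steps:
$l{\left(m \right)} = -24$ ($l{\left(m \right)} = 6 - 30 = -24$)
$U{\left(p \right)} = 6 - p$
$x = - \frac{1}{2275}$ ($x = \frac{1}{-2275} = - \frac{1}{2275} \approx -0.00043956$)
$U{\left(t{\left(L{\left(l{\left(-2 \right)},3 \right)} \right)} \right)} + x = \left(6 - -24\right) - \frac{1}{2275} = \left(6 + 24\right) - \frac{1}{2275} = 30 - \frac{1}{2275} = \frac{68249}{2275}$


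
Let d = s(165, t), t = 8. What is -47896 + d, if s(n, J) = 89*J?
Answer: -47184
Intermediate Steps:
d = 712 (d = 89*8 = 712)
-47896 + d = -47896 + 712 = -47184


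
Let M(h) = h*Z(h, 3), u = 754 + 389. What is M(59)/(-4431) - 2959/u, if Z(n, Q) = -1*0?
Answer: -2959/1143 ≈ -2.5888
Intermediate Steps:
Z(n, Q) = 0
u = 1143
M(h) = 0 (M(h) = h*0 = 0)
M(59)/(-4431) - 2959/u = 0/(-4431) - 2959/1143 = 0*(-1/4431) - 2959*1/1143 = 0 - 2959/1143 = -2959/1143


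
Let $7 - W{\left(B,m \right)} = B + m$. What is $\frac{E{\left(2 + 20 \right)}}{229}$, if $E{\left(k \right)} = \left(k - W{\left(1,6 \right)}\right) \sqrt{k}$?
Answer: $\frac{22 \sqrt{22}}{229} \approx 0.45061$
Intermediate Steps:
$W{\left(B,m \right)} = 7 - B - m$ ($W{\left(B,m \right)} = 7 - \left(B + m\right) = 7 - B - m$)
$E{\left(k \right)} = k^{\frac{3}{2}}$ ($E{\left(k \right)} = \left(k - \left(7 - 1 - 6\right)\right) \sqrt{k} = \left(k - 0\right) \sqrt{k} = \left(k + 0\right) \sqrt{k} = k \sqrt{k} = k^{\frac{3}{2}}$)
$\frac{E{\left(2 + 20 \right)}}{229} = \frac{\left(2 + 20\right)^{\frac{3}{2}}}{229} = 22^{\frac{3}{2}} \cdot \frac{1}{229} = 22 \sqrt{22} \cdot \frac{1}{229} = \frac{22 \sqrt{22}}{229}$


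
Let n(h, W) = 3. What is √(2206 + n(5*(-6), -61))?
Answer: 47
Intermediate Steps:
√(2206 + n(5*(-6), -61)) = √(2206 + 3) = √2209 = 47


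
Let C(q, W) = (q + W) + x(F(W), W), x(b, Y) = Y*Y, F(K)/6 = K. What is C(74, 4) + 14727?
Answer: 14821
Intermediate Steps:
F(K) = 6*K
x(b, Y) = Y²
C(q, W) = W + q + W² (C(q, W) = (q + W) + W² = (W + q) + W² = W + q + W²)
C(74, 4) + 14727 = (4 + 74 + 4²) + 14727 = (4 + 74 + 16) + 14727 = 94 + 14727 = 14821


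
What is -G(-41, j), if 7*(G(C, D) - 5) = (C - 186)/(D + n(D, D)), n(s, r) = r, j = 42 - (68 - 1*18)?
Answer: -787/112 ≈ -7.0268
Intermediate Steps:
j = -8 (j = 42 - (68 - 18) = 42 - 1*50 = 42 - 50 = -8)
G(C, D) = 5 + (-186 + C)/(14*D) (G(C, D) = 5 + ((C - 186)/(D + D))/7 = 5 + ((-186 + C)/((2*D)))/7 = 5 + ((-186 + C)*(1/(2*D)))/7 = 5 + ((-186 + C)/(2*D))/7 = 5 + (-186 + C)/(14*D))
-G(-41, j) = -(-186 - 41 + 70*(-8))/(14*(-8)) = -(-1)*(-186 - 41 - 560)/(14*8) = -(-1)*(-787)/(14*8) = -1*787/112 = -787/112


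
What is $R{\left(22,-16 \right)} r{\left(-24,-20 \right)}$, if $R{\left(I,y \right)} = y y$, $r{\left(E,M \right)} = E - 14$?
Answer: $-9728$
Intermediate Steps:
$r{\left(E,M \right)} = -14 + E$
$R{\left(I,y \right)} = y^{2}$
$R{\left(22,-16 \right)} r{\left(-24,-20 \right)} = \left(-16\right)^{2} \left(-14 - 24\right) = 256 \left(-38\right) = -9728$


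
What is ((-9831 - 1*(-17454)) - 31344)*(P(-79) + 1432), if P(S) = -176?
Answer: -29793576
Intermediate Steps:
((-9831 - 1*(-17454)) - 31344)*(P(-79) + 1432) = ((-9831 - 1*(-17454)) - 31344)*(-176 + 1432) = ((-9831 + 17454) - 31344)*1256 = (7623 - 31344)*1256 = -23721*1256 = -29793576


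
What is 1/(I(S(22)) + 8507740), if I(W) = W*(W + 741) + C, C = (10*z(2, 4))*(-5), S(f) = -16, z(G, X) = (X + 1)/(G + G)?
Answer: 2/16992155 ≈ 1.1770e-7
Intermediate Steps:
z(G, X) = (1 + X)/(2*G) (z(G, X) = (1 + X)/((2*G)) = (1 + X)*(1/(2*G)) = (1 + X)/(2*G))
C = -125/2 (C = (10*((1/2)*(1 + 4)/2))*(-5) = (10*((1/2)*(1/2)*5))*(-5) = (10*(5/4))*(-5) = (25/2)*(-5) = -125/2 ≈ -62.500)
I(W) = -125/2 + W*(741 + W) (I(W) = W*(W + 741) - 125/2 = W*(741 + W) - 125/2 = -125/2 + W*(741 + W))
1/(I(S(22)) + 8507740) = 1/((-125/2 + (-16)**2 + 741*(-16)) + 8507740) = 1/((-125/2 + 256 - 11856) + 8507740) = 1/(-23325/2 + 8507740) = 1/(16992155/2) = 2/16992155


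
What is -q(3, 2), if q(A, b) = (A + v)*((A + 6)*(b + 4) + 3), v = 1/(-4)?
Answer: -627/4 ≈ -156.75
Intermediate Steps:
v = -1/4 ≈ -0.25000
q(A, b) = (3 + (4 + b)*(6 + A))*(-1/4 + A) (q(A, b) = (A - 1/4)*((A + 6)*(b + 4) + 3) = (-1/4 + A)*((6 + A)*(4 + b) + 3) = (-1/4 + A)*((4 + b)*(6 + A) + 3) = (-1/4 + A)*(3 + (4 + b)*(6 + A)) = (3 + (4 + b)*(6 + A))*(-1/4 + A))
-q(3, 2) = -(-27/4 + 4*3**2 + 26*3 - 3/2*2 + 2*3**2 + (23/4)*3*2) = -(-27/4 + 4*9 + 78 - 3 + 2*9 + 69/2) = -(-27/4 + 36 + 78 - 3 + 18 + 69/2) = -1*627/4 = -627/4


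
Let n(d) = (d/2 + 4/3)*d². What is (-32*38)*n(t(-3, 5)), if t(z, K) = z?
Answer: 1824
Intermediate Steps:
n(d) = d²*(4/3 + d/2) (n(d) = (d*(½) + 4*(⅓))*d² = (d/2 + 4/3)*d² = (4/3 + d/2)*d² = d²*(4/3 + d/2))
(-32*38)*n(t(-3, 5)) = (-32*38)*((⅙)*(-3)²*(8 + 3*(-3))) = -608*9*(8 - 9)/3 = -608*9*(-1)/3 = -1216*(-3/2) = 1824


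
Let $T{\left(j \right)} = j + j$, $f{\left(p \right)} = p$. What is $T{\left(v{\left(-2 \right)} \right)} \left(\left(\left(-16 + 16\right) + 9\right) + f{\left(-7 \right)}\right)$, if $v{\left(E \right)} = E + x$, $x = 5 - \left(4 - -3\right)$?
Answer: $-16$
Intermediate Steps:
$x = -2$ ($x = 5 - \left(4 + 3\right) = 5 - 7 = -2$)
$v{\left(E \right)} = -2 + E$ ($v{\left(E \right)} = E - 2 = -2 + E$)
$T{\left(j \right)} = 2 j$
$T{\left(v{\left(-2 \right)} \right)} \left(\left(\left(-16 + 16\right) + 9\right) + f{\left(-7 \right)}\right) = 2 \left(-2 - 2\right) \left(\left(\left(-16 + 16\right) + 9\right) - 7\right) = 2 \left(-4\right) \left(\left(0 + 9\right) - 7\right) = - 8 \left(9 - 7\right) = \left(-8\right) 2 = -16$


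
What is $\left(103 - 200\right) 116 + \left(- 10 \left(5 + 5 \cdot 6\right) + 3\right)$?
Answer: $-11599$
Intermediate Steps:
$\left(103 - 200\right) 116 + \left(- 10 \left(5 + 5 \cdot 6\right) + 3\right) = \left(103 - 200\right) 116 + \left(- 10 \left(5 + 30\right) + 3\right) = \left(-97\right) 116 + \left(\left(-10\right) 35 + 3\right) = -11252 + \left(-350 + 3\right) = -11252 - 347 = -11599$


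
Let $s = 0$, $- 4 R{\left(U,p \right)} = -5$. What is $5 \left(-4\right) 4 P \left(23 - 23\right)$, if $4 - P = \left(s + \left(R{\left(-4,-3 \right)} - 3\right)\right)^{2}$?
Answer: $0$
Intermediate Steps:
$R{\left(U,p \right)} = \frac{5}{4}$ ($R{\left(U,p \right)} = \left(- \frac{1}{4}\right) \left(-5\right) = \frac{5}{4}$)
$P = \frac{15}{16}$ ($P = 4 - \left(0 + \left(\frac{5}{4} - 3\right)\right)^{2} = 4 - \left(0 - \frac{7}{4}\right)^{2} = 4 - \left(- \frac{7}{4}\right)^{2} = 4 - \frac{49}{16} = \frac{15}{16} \approx 0.9375$)
$5 \left(-4\right) 4 P \left(23 - 23\right) = 5 \left(-4\right) 4 \cdot \frac{15}{16} \left(23 - 23\right) = \left(-20\right) 4 \cdot \frac{15}{16} \left(23 - 23\right) = \left(-80\right) \frac{15}{16} \cdot 0 = \left(-75\right) 0 = 0$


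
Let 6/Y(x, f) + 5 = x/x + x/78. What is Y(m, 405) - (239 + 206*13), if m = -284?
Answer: -434750/149 ≈ -2917.8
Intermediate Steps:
Y(x, f) = 6/(-4 + x/78) (Y(x, f) = 6/(-5 + (x/x + x/78)) = 6/(-5 + (1 + x*(1/78))) = 6/(-5 + (1 + x/78)) = 6/(-4 + x/78))
Y(m, 405) - (239 + 206*13) = 468/(-312 - 284) - (239 + 206*13) = 468/(-596) - (239 + 2678) = 468*(-1/596) - 1*2917 = -117/149 - 2917 = -434750/149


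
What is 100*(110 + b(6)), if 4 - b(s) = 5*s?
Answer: 8400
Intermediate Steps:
b(s) = 4 - 5*s
100*(110 + b(6)) = 100*(110 + (4 - 5*6)) = 100*(110 + (4 - 30)) = 100*(110 - 26) = 100*84 = 8400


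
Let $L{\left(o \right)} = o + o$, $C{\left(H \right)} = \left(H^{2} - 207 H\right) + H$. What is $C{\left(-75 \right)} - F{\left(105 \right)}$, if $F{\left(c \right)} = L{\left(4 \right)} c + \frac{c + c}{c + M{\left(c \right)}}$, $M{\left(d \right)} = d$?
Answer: $20234$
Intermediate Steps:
$C{\left(H \right)} = H^{2} - 206 H$
$L{\left(o \right)} = 2 o$
$F{\left(c \right)} = 1 + 8 c$ ($F{\left(c \right)} = 2 \cdot 4 c + \frac{c + c}{c + c} = 8 c + \frac{2 c}{2 c} = 8 c + 2 c \frac{1}{2 c} = 8 c + 1 = 1 + 8 c$)
$C{\left(-75 \right)} - F{\left(105 \right)} = - 75 \left(-206 - 75\right) - \left(1 + 8 \cdot 105\right) = \left(-75\right) \left(-281\right) - \left(1 + 840\right) = 21075 - 841 = 20234$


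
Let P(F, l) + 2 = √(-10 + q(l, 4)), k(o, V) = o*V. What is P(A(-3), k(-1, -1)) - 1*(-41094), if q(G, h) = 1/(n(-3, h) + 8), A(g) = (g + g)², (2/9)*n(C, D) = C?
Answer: 41092 + 4*I*√77/11 ≈ 41092.0 + 3.1909*I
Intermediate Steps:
k(o, V) = V*o
n(C, D) = 9*C/2
A(g) = 4*g² (A(g) = (2*g)² = 4*g²)
q(G, h) = -2/11 (q(G, h) = 1/((9/2)*(-3) + 8) = 1/(-27/2 + 8) = 1/(-11/2) = -2/11)
P(F, l) = -2 + 4*I*√77/11 (P(F, l) = -2 + √(-10 - 2/11) = -2 + √(-112/11) = -2 + 4*I*√77/11)
P(A(-3), k(-1, -1)) - 1*(-41094) = (-2 + 4*I*√77/11) - 1*(-41094) = (-2 + 4*I*√77/11) + 41094 = 41092 + 4*I*√77/11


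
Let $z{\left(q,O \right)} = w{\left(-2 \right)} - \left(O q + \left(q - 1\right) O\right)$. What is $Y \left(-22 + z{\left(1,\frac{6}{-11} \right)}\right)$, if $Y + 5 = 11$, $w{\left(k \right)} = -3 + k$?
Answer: $- \frac{1746}{11} \approx -158.73$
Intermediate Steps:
$Y = 6$ ($Y = -5 + 11 = 6$)
$z{\left(q,O \right)} = -5 - O q - O \left(-1 + q\right)$ ($z{\left(q,O \right)} = \left(-3 - 2\right) - \left(O q + \left(q - 1\right) O\right) = -5 - \left(O q + \left(-1 + q\right) O\right) = -5 - \left(O q + O \left(-1 + q\right)\right) = -5 - O q - O \left(-1 + q\right)$)
$Y \left(-22 + z{\left(1,\frac{6}{-11} \right)}\right) = 6 \left(-22 - \left(5 + \frac{6}{11} + 2 \frac{6}{-11} \cdot 1\right)\right) = 6 \left(-22 - \left(\frac{61}{11} + 2 \cdot 6 \left(- \frac{1}{11}\right) 1\right)\right) = 6 \left(-22 - \left(\frac{61}{11} - \frac{12}{11}\right)\right) = 6 \left(-22 - \frac{49}{11}\right) = 6 \left(- \frac{291}{11}\right) = - \frac{1746}{11}$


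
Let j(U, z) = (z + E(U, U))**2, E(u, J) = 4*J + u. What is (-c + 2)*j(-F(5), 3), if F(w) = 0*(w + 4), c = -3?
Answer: 45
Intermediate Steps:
F(w) = 0 (F(w) = 0*(4 + w) = 0)
E(u, J) = u + 4*J
j(U, z) = (z + 5*U)**2 (j(U, z) = (z + (U + 4*U))**2 = (z + 5*U)**2)
(-c + 2)*j(-F(5), 3) = (-1*(-3) + 2)*(3 + 5*(-1*0))**2 = (3 + 2)*(3 + 5*0)**2 = 5*(3 + 0)**2 = 5*3**2 = 5*9 = 45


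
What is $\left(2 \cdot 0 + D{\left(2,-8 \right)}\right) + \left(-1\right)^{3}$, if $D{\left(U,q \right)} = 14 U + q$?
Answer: $19$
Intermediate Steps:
$D{\left(U,q \right)} = q + 14 U$
$\left(2 \cdot 0 + D{\left(2,-8 \right)}\right) + \left(-1\right)^{3} = \left(2 \cdot 0 + \left(-8 + 14 \cdot 2\right)\right) + \left(-1\right)^{3} = \left(0 + \left(-8 + 28\right)\right) - 1 = \left(0 + 20\right) - 1 = 20 - 1 = 19$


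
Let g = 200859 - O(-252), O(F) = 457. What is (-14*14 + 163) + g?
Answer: 200369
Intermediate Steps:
g = 200402 (g = 200859 - 1*457 = 200859 - 457 = 200402)
(-14*14 + 163) + g = (-14*14 + 163) + 200402 = (-196 + 163) + 200402 = -33 + 200402 = 200369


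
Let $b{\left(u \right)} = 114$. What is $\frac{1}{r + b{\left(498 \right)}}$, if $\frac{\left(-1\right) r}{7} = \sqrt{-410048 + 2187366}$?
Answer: $- \frac{57}{43537793} - \frac{7 \sqrt{1777318}}{87075586} \approx -0.00010848$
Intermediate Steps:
$r = - 7 \sqrt{1777318}$ ($r = - 7 \sqrt{-410048 + 2187366} = - 7 \sqrt{1777318} \approx -9332.1$)
$\frac{1}{r + b{\left(498 \right)}} = \frac{1}{- 7 \sqrt{1777318} + 114} = \frac{1}{114 - 7 \sqrt{1777318}}$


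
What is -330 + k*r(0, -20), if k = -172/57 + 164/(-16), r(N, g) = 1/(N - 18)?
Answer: -1351295/4104 ≈ -329.26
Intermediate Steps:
r(N, g) = 1/(-18 + N)
k = -3025/228 (k = -172*1/57 + 164*(-1/16) = -172/57 - 41/4 = -3025/228 ≈ -13.268)
-330 + k*r(0, -20) = -330 - 3025/(228*(-18 + 0)) = -330 - 3025/228/(-18) = -330 - 3025/228*(-1/18) = -330 + 3025/4104 = -1351295/4104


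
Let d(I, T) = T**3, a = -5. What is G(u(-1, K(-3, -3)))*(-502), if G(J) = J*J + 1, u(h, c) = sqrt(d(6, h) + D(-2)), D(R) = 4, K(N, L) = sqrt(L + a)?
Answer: -2008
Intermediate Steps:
K(N, L) = sqrt(-5 + L) (K(N, L) = sqrt(L - 5) = sqrt(-5 + L))
u(h, c) = sqrt(4 + h**3) (u(h, c) = sqrt(h**3 + 4) = sqrt(4 + h**3))
G(J) = 1 + J**2 (G(J) = J**2 + 1 = 1 + J**2)
G(u(-1, K(-3, -3)))*(-502) = (1 + (sqrt(4 + (-1)**3))**2)*(-502) = (1 + (sqrt(4 - 1))**2)*(-502) = (1 + (sqrt(3))**2)*(-502) = (1 + 3)*(-502) = 4*(-502) = -2008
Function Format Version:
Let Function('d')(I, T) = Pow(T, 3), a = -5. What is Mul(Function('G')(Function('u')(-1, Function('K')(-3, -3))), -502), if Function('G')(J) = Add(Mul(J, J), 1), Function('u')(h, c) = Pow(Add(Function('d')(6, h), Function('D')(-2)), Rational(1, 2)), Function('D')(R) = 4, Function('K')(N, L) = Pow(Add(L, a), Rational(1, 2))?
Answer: -2008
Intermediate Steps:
Function('K')(N, L) = Pow(Add(-5, L), Rational(1, 2)) (Function('K')(N, L) = Pow(Add(L, -5), Rational(1, 2)) = Pow(Add(-5, L), Rational(1, 2)))
Function('u')(h, c) = Pow(Add(4, Pow(h, 3)), Rational(1, 2)) (Function('u')(h, c) = Pow(Add(Pow(h, 3), 4), Rational(1, 2)) = Pow(Add(4, Pow(h, 3)), Rational(1, 2)))
Function('G')(J) = Add(1, Pow(J, 2)) (Function('G')(J) = Add(Pow(J, 2), 1) = Add(1, Pow(J, 2)))
Mul(Function('G')(Function('u')(-1, Function('K')(-3, -3))), -502) = Mul(Add(1, Pow(Pow(Add(4, Pow(-1, 3)), Rational(1, 2)), 2)), -502) = Mul(Add(1, Pow(Pow(Add(4, -1), Rational(1, 2)), 2)), -502) = Mul(Add(1, Pow(Pow(3, Rational(1, 2)), 2)), -502) = Mul(Add(1, 3), -502) = Mul(4, -502) = -2008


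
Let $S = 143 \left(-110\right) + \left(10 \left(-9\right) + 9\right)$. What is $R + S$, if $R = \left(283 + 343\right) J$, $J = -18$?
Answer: $-27079$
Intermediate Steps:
$R = -11268$ ($R = \left(283 + 343\right) \left(-18\right) = 626 \left(-18\right) = -11268$)
$S = -15811$ ($S = -15730 + \left(-90 + 9\right) = -15730 - 81 = -15811$)
$R + S = -11268 - 15811 = -27079$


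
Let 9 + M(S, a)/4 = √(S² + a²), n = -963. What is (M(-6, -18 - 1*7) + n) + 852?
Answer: -147 + 4*√661 ≈ -44.160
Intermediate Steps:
M(S, a) = -36 + 4*√(S² + a²)
(M(-6, -18 - 1*7) + n) + 852 = ((-36 + 4*√((-6)² + (-18 - 1*7)²)) - 963) + 852 = ((-36 + 4*√(36 + (-18 - 7)²)) - 963) + 852 = ((-36 + 4*√(36 + (-25)²)) - 963) + 852 = ((-36 + 4*√(36 + 625)) - 963) + 852 = ((-36 + 4*√661) - 963) + 852 = (-999 + 4*√661) + 852 = -147 + 4*√661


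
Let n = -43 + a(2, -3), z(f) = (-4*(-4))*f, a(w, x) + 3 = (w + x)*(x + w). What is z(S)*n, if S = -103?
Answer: 74160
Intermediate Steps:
a(w, x) = -3 + (w + x)**2 (a(w, x) = -3 + (w + x)*(x + w) = -3 + (w + x)*(w + x) = -3 + (w + x)**2)
z(f) = 16*f
n = -45 (n = -43 + (-3 + (2 - 3)**2) = -43 + (-3 + (-1)**2) = -43 + (-3 + 1) = -43 - 2 = -45)
z(S)*n = (16*(-103))*(-45) = -1648*(-45) = 74160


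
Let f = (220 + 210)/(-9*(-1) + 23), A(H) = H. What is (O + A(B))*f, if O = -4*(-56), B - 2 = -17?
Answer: 44935/16 ≈ 2808.4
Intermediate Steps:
B = -15 (B = 2 - 17 = -15)
O = 224
f = 215/16 (f = 430/(9 + 23) = 430/32 = 430*(1/32) = 215/16 ≈ 13.438)
(O + A(B))*f = (224 - 15)*(215/16) = 209*(215/16) = 44935/16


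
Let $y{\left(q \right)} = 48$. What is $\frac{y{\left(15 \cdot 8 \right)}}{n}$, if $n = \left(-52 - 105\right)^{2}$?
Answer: $\frac{48}{24649} \approx 0.0019473$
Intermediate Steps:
$n = 24649$ ($n = \left(-157\right)^{2} = 24649$)
$\frac{y{\left(15 \cdot 8 \right)}}{n} = \frac{48}{24649}$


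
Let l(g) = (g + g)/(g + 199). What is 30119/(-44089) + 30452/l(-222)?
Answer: 7716596602/4893879 ≈ 1576.8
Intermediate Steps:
l(g) = 2*g/(199 + g) (l(g) = (2*g)/(199 + g) = 2*g/(199 + g))
30119/(-44089) + 30452/l(-222) = 30119/(-44089) + 30452/((2*(-222)/(199 - 222))) = 30119*(-1/44089) + 30452/((2*(-222)/(-23))) = -30119/44089 + 30452/((2*(-222)*(-1/23))) = -30119/44089 + 30452/(444/23) = -30119/44089 + 30452*(23/444) = -30119/44089 + 175099/111 = 7716596602/4893879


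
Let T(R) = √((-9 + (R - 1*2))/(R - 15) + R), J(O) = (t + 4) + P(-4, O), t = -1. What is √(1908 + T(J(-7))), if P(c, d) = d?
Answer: √(688788 + 19*I*√1159)/19 ≈ 43.681 + 0.02051*I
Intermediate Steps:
J(O) = 3 + O (J(O) = (-1 + 4) + O = 3 + O)
T(R) = √(R + (-11 + R)/(-15 + R)) (T(R) = √((-9 + (R - 2))/(-15 + R) + R) = √((-9 + (-2 + R))/(-15 + R) + R) = √((-11 + R)/(-15 + R) + R) = √(R + (-11 + R)/(-15 + R)))
√(1908 + T(J(-7))) = √(1908 + √((-11 + (3 - 7) + (3 - 7)*(-15 + (3 - 7)))/(-15 + (3 - 7)))) = √(1908 + √((-11 - 4 - 4*(-15 - 4))/(-15 - 4))) = √(1908 + √((-11 - 4 - 4*(-19))/(-19))) = √(1908 + √(-(-11 - 4 + 76)/19)) = √(1908 + √(-1/19*61)) = √(1908 + √(-61/19)) = √(1908 + I*√1159/19)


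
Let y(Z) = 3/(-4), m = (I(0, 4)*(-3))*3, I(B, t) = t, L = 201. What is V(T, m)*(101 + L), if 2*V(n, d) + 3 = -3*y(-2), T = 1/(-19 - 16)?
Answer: -453/4 ≈ -113.25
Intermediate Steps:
T = -1/35 (T = 1/(-35) = -1/35 ≈ -0.028571)
m = -36 (m = (4*(-3))*3 = -12*3 = -36)
y(Z) = -¾ (y(Z) = 3*(-¼) = -¾)
V(n, d) = -3/8 (V(n, d) = -3/2 + (-3*(-¾))/2 = -3/2 + (½)*(9/4) = -3/2 + 9/8 = -3/8)
V(T, m)*(101 + L) = -3*(101 + 201)/8 = -3/8*302 = -453/4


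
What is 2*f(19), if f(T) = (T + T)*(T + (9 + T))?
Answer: 3572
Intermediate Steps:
f(T) = 2*T*(9 + 2*T) (f(T) = (2*T)*(9 + 2*T) = 2*T*(9 + 2*T))
2*f(19) = 2*(2*19*(9 + 2*19)) = 2*(2*19*(9 + 38)) = 2*(2*19*47) = 2*1786 = 3572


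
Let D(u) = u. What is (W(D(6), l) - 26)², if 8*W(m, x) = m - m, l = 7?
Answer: 676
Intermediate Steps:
W(m, x) = 0 (W(m, x) = (m - m)/8 = (⅛)*0 = 0)
(W(D(6), l) - 26)² = (0 - 26)² = (-26)² = 676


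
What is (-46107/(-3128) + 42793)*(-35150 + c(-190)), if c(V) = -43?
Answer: -4712434588923/3128 ≈ -1.5065e+9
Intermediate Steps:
(-46107/(-3128) + 42793)*(-35150 + c(-190)) = (-46107/(-3128) + 42793)*(-35150 - 43) = (-46107*(-1/3128) + 42793)*(-35193) = (46107/3128 + 42793)*(-35193) = (133902611/3128)*(-35193) = -4712434588923/3128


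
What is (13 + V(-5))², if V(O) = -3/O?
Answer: 4624/25 ≈ 184.96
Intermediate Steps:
(13 + V(-5))² = (13 - 3/(-5))² = (13 - 3*(-⅕))² = (13 + ⅗)² = (68/5)² = 4624/25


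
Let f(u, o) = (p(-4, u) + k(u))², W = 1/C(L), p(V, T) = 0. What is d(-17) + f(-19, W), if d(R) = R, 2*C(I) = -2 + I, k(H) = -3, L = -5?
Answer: -8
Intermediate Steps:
C(I) = -1 + I/2 (C(I) = (-2 + I)/2 = -1 + I/2)
W = -2/7 (W = 1/(-1 + (½)*(-5)) = 1/(-1 - 5/2) = 1/(-7/2) = -2/7 ≈ -0.28571)
f(u, o) = 9 (f(u, o) = (0 - 3)² = (-3)² = 9)
d(-17) + f(-19, W) = -17 + 9 = -8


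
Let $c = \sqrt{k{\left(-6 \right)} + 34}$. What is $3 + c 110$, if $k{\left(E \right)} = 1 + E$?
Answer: $3 + 110 \sqrt{29} \approx 595.37$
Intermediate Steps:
$c = \sqrt{29}$ ($c = \sqrt{\left(1 - 6\right) + 34} = \sqrt{-5 + 34} = \sqrt{29} \approx 5.3852$)
$3 + c 110 = 3 + \sqrt{29} \cdot 110 = 3 + 110 \sqrt{29}$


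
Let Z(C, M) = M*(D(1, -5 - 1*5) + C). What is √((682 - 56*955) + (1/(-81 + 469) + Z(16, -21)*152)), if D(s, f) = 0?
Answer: 3*I*√434361247/194 ≈ 322.29*I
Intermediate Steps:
Z(C, M) = C*M (Z(C, M) = M*(0 + C) = M*C = C*M)
√((682 - 56*955) + (1/(-81 + 469) + Z(16, -21)*152)) = √((682 - 56*955) + (1/(-81 + 469) + (16*(-21))*152)) = √((682 - 53480) + (1/388 - 336*152)) = √(-52798 + (1/388 - 51072)) = √(-52798 - 19815935/388) = √(-40301559/388) = 3*I*√434361247/194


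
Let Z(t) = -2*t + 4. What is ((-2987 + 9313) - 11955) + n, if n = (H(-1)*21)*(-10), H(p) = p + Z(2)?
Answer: -5419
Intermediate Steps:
Z(t) = 4 - 2*t
H(p) = p (H(p) = p + (4 - 2*2) = p + (4 - 4) = p + 0 = p)
n = 210 (n = -1*21*(-10) = -21*(-10) = 210)
((-2987 + 9313) - 11955) + n = ((-2987 + 9313) - 11955) + 210 = (6326 - 11955) + 210 = -5629 + 210 = -5419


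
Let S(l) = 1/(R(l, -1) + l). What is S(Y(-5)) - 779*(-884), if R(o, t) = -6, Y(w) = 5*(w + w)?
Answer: 38563615/56 ≈ 6.8864e+5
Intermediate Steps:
Y(w) = 10*w (Y(w) = 5*(2*w) = 10*w)
S(l) = 1/(-6 + l)
S(Y(-5)) - 779*(-884) = 1/(-6 + 10*(-5)) - 779*(-884) = 1/(-6 - 50) + 688636 = 1/(-56) + 688636 = -1/56 + 688636 = 38563615/56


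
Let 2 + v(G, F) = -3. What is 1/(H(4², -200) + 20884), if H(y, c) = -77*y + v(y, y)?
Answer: 1/19647 ≈ 5.0898e-5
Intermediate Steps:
v(G, F) = -5 (v(G, F) = -2 - 3 = -5)
H(y, c) = -5 - 77*y (H(y, c) = -77*y - 5 = -5 - 77*y)
1/(H(4², -200) + 20884) = 1/((-5 - 77*4²) + 20884) = 1/((-5 - 77*16) + 20884) = 1/((-5 - 1232) + 20884) = 1/(-1237 + 20884) = 1/19647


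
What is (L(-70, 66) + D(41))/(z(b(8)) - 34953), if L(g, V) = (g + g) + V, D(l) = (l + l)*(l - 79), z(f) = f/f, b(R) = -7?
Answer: 1595/17476 ≈ 0.091268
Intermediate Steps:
z(f) = 1
D(l) = 2*l*(-79 + l) (D(l) = (2*l)*(-79 + l) = 2*l*(-79 + l))
L(g, V) = V + 2*g (L(g, V) = 2*g + V = V + 2*g)
(L(-70, 66) + D(41))/(z(b(8)) - 34953) = ((66 + 2*(-70)) + 2*41*(-79 + 41))/(1 - 34953) = ((66 - 140) + 2*41*(-38))/(-34952) = (-74 - 3116)*(-1/34952) = -3190*(-1/34952) = 1595/17476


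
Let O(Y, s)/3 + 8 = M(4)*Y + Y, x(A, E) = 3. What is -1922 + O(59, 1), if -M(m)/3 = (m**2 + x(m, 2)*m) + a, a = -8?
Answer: -12389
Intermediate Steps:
M(m) = 24 - 9*m - 3*m**2 (M(m) = -3*((m**2 + 3*m) - 8) = -3*(-8 + m**2 + 3*m) = 24 - 9*m - 3*m**2)
O(Y, s) = -24 - 177*Y (O(Y, s) = -24 + 3*((24 - 9*4 - 3*4**2)*Y + Y) = -24 + 3*((24 - 36 - 3*16)*Y + Y) = -24 + 3*((24 - 36 - 48)*Y + Y) = -24 + 3*(-60*Y + Y) = -24 + 3*(-59*Y) = -24 - 177*Y)
-1922 + O(59, 1) = -1922 + (-24 - 177*59) = -1922 + (-24 - 10443) = -1922 - 10467 = -12389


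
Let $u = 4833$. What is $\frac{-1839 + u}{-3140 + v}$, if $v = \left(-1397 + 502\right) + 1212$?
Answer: $- \frac{998}{941} \approx -1.0606$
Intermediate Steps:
$v = 317$ ($v = -895 + 1212 = 317$)
$\frac{-1839 + u}{-3140 + v} = \frac{-1839 + 4833}{-3140 + 317} = \frac{2994}{-2823} = 2994 \left(- \frac{1}{2823}\right) = - \frac{998}{941}$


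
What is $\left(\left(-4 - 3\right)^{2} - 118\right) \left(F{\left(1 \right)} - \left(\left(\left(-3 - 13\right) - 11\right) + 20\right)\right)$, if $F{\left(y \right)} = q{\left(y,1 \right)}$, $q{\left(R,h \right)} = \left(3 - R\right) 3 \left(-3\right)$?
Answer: $759$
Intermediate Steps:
$q{\left(R,h \right)} = -27 + 9 R$ ($q{\left(R,h \right)} = \left(9 - 3 R\right) \left(-3\right) = -27 + 9 R$)
$F{\left(y \right)} = -27 + 9 y$
$\left(\left(-4 - 3\right)^{2} - 118\right) \left(F{\left(1 \right)} - \left(\left(\left(-3 - 13\right) - 11\right) + 20\right)\right) = \left(\left(-4 - 3\right)^{2} - 118\right) \left(\left(-27 + 9 \cdot 1\right) - \left(\left(\left(-3 - 13\right) - 11\right) + 20\right)\right) = \left(\left(-4 + \left(-5 + 2\right)\right)^{2} - 118\right) \left(\left(-27 + 9\right) - \left(\left(\left(-3 - 13\right) - 11\right) + 20\right)\right) = \left(\left(-4 - 3\right)^{2} - 118\right) \left(-18 - \left(\left(-16 - 11\right) + 20\right)\right) = \left(\left(-7\right)^{2} - 118\right) \left(-18 - \left(-27 + 20\right)\right) = \left(49 - 118\right) \left(-18 - -7\right) = - 69 \left(-18 + 7\right) = \left(-69\right) \left(-11\right) = 759$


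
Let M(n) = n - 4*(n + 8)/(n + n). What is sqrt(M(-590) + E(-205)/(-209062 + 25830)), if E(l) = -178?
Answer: I*sqrt(27025130587312690)/6756680 ≈ 24.33*I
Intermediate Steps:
M(n) = n - 2*(8 + n)/n (M(n) = n - 4*(8 + n)/(2*n) = n - 4*(8 + n)*1/(2*n) = n - 2*(8 + n)/n)
sqrt(M(-590) + E(-205)/(-209062 + 25830)) = sqrt((-2 - 590 - 16/(-590)) - 178/(-209062 + 25830)) = sqrt((-2 - 590 - 16*(-1/590)) - 178/(-183232)) = sqrt((-2 - 590 + 8/295) - 178*(-1/183232)) = sqrt(-174632/295 + 89/91616) = sqrt(-15999059057/27026720) = I*sqrt(27025130587312690)/6756680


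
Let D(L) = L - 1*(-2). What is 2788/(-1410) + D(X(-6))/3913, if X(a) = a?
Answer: -5457542/2758665 ≈ -1.9783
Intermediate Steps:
D(L) = 2 + L (D(L) = L + 2 = 2 + L)
2788/(-1410) + D(X(-6))/3913 = 2788/(-1410) + (2 - 6)/3913 = 2788*(-1/1410) - 4*1/3913 = -1394/705 - 4/3913 = -5457542/2758665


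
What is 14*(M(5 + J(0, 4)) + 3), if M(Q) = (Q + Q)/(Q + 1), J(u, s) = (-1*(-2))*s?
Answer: 68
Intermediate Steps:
J(u, s) = 2*s
M(Q) = 2*Q/(1 + Q) (M(Q) = (2*Q)/(1 + Q) = 2*Q/(1 + Q))
14*(M(5 + J(0, 4)) + 3) = 14*(2*(5 + 2*4)/(1 + (5 + 2*4)) + 3) = 14*(2*(5 + 8)/(1 + (5 + 8)) + 3) = 14*(2*13/(1 + 13) + 3) = 14*(2*13/14 + 3) = 14*(2*13*(1/14) + 3) = 14*(13/7 + 3) = 14*(34/7) = 68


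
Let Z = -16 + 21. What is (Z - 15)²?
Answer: 100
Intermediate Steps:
Z = 5
(Z - 15)² = (5 - 15)² = (-10)² = 100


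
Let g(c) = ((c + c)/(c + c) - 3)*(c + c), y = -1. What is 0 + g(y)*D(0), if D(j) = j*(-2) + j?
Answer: 0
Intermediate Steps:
D(j) = -j (D(j) = -2*j + j = -j)
g(c) = -4*c (g(c) = ((2*c)/((2*c)) - 3)*(2*c) = ((2*c)*(1/(2*c)) - 3)*(2*c) = (1 - 3)*(2*c) = -4*c)
0 + g(y)*D(0) = 0 + (-4*(-1))*(-1*0) = 0 + 4*0 = 0 + 0 = 0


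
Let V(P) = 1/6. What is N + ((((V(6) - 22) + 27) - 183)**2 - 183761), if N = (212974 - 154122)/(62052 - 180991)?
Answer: -651419960345/4281804 ≈ -1.5214e+5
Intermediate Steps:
V(P) = 1/6
N = -58852/118939 (N = 58852/(-118939) = 58852*(-1/118939) = -58852/118939 ≈ -0.49481)
N + ((((V(6) - 22) + 27) - 183)**2 - 183761) = -58852/118939 + ((((1/6 - 22) + 27) - 183)**2 - 183761) = -58852/118939 + (((-131/6 + 27) - 183)**2 - 183761) = -58852/118939 + ((31/6 - 183)**2 - 183761) = -58852/118939 + ((-1067/6)**2 - 183761) = -58852/118939 + (1138489/36 - 183761) = -58852/118939 - 5476907/36 = -651419960345/4281804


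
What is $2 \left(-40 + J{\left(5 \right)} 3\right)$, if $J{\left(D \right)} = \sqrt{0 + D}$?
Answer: $-80 + 6 \sqrt{5} \approx -66.584$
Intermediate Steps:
$J{\left(D \right)} = \sqrt{D}$
$2 \left(-40 + J{\left(5 \right)} 3\right) = 2 \left(-40 + \sqrt{5} \cdot 3\right) = 2 \left(-40 + 3 \sqrt{5}\right) = -80 + 6 \sqrt{5}$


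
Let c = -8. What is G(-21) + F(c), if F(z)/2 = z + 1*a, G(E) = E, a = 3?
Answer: -31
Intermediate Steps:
F(z) = 6 + 2*z (F(z) = 2*(z + 1*3) = 2*(z + 3) = 2*(3 + z) = 6 + 2*z)
G(-21) + F(c) = -21 + (6 + 2*(-8)) = -21 + (6 - 16) = -21 - 10 = -31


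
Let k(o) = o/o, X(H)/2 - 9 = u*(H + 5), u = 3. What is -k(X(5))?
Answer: -1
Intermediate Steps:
X(H) = 48 + 6*H (X(H) = 18 + 2*(3*(H + 5)) = 18 + 2*(3*(5 + H)) = 18 + 2*(15 + 3*H) = 18 + (30 + 6*H) = 48 + 6*H)
k(o) = 1
-k(X(5)) = -1*1 = -1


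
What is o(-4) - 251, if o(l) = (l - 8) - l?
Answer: -259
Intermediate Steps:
o(l) = -8 (o(l) = (-8 + l) - l = -8)
o(-4) - 251 = -8 - 251 = -259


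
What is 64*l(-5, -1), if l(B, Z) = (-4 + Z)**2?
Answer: 1600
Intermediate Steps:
64*l(-5, -1) = 64*(-4 - 1)**2 = 64*(-5)**2 = 64*25 = 1600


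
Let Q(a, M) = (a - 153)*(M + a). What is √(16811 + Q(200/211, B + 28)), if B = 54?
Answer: √186925865/211 ≈ 64.797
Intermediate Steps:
Q(a, M) = (-153 + a)*(M + a)
√(16811 + Q(200/211, B + 28)) = √(16811 + ((200/211)² - 153*(54 + 28) - 30600/211 + (54 + 28)*(200/211))) = √(16811 + ((200*(1/211))² - 153*82 - 30600/211 + 82*(200*(1/211)))) = √(16811 + ((200/211)² - 12546 - 153*200/211 + 82*(200/211))) = √(16811 + (40000/44521 - 12546 - 30600/211 + 16400/211)) = √(16811 - 561516666/44521) = √(186925865/44521) = √186925865/211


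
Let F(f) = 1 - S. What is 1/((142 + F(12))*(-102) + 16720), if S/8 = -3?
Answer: -1/314 ≈ -0.0031847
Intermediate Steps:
S = -24 (S = 8*(-3) = -24)
F(f) = 25 (F(f) = 1 - 1*(-24) = 1 + 24 = 25)
1/((142 + F(12))*(-102) + 16720) = 1/((142 + 25)*(-102) + 16720) = 1/(167*(-102) + 16720) = 1/(-17034 + 16720) = 1/(-314) = -1/314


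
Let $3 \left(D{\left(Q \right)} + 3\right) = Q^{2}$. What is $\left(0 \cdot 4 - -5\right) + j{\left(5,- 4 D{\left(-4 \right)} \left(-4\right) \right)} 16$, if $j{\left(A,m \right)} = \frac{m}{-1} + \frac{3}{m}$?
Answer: $- \frac{12412}{21} \approx -591.05$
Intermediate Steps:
$D{\left(Q \right)} = -3 + \frac{Q^{2}}{3}$
$j{\left(A,m \right)} = - m + \frac{3}{m}$ ($j{\left(A,m \right)} = m \left(-1\right) + \frac{3}{m} = - m + \frac{3}{m}$)
$\left(0 \cdot 4 - -5\right) + j{\left(5,- 4 D{\left(-4 \right)} \left(-4\right) \right)} 16 = \left(0 \cdot 4 - -5\right) + \left(- - 4 \left(-3 + \frac{\left(-4\right)^{2}}{3}\right) \left(-4\right) + \frac{3}{- 4 \left(-3 + \frac{\left(-4\right)^{2}}{3}\right) \left(-4\right)}\right) 16 = \left(0 + 5\right) + \left(- - 4 \left(-3 + \frac{1}{3} \cdot 16\right) \left(-4\right) + \frac{3}{- 4 \left(-3 + \frac{1}{3} \cdot 16\right) \left(-4\right)}\right) 16 = 5 + \left(- - 4 \left(-3 + \frac{16}{3}\right) \left(-4\right) + \frac{3}{- 4 \left(-3 + \frac{16}{3}\right) \left(-4\right)}\right) 16 = 5 + \left(- \left(-4\right) \frac{7}{3} \left(-4\right) + \frac{3}{\left(-4\right) \frac{7}{3} \left(-4\right)}\right) 16 = 5 + \left(- \frac{\left(-28\right) \left(-4\right)}{3} + \frac{3}{\left(- \frac{28}{3}\right) \left(-4\right)}\right) 16 = 5 + \left(\left(-1\right) \frac{112}{3} + \frac{3}{\frac{112}{3}}\right) 16 = 5 + \left(- \frac{112}{3} + 3 \cdot \frac{3}{112}\right) 16 = 5 + \left(- \frac{112}{3} + \frac{9}{112}\right) 16 = 5 - \frac{12517}{21} = - \frac{12412}{21}$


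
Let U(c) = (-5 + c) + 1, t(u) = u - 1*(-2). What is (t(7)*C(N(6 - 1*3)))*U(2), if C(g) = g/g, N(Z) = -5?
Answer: -18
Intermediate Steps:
t(u) = 2 + u (t(u) = u + 2 = 2 + u)
C(g) = 1
U(c) = -4 + c
(t(7)*C(N(6 - 1*3)))*U(2) = ((2 + 7)*1)*(-4 + 2) = (9*1)*(-2) = 9*(-2) = -18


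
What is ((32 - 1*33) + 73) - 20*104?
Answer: -2008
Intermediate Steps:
((32 - 1*33) + 73) - 20*104 = ((32 - 33) + 73) - 2080 = (-1 + 73) - 2080 = 72 - 2080 = -2008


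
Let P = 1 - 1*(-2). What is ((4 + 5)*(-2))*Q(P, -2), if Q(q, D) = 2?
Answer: -36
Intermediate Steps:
P = 3 (P = 1 + 2 = 3)
((4 + 5)*(-2))*Q(P, -2) = ((4 + 5)*(-2))*2 = (9*(-2))*2 = -18*2 = -36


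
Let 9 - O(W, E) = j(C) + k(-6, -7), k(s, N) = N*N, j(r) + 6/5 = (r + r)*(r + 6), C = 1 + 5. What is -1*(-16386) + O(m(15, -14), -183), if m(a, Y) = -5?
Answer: 81016/5 ≈ 16203.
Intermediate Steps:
C = 6
j(r) = -6/5 + 2*r*(6 + r) (j(r) = -6/5 + (r + r)*(r + 6) = -6/5 + (2*r)*(6 + r) = -6/5 + 2*r*(6 + r))
k(s, N) = N²
O(W, E) = -914/5 (O(W, E) = 9 - ((-6/5 + 2*6² + 12*6) + (-7)²) = 9 - ((-6/5 + 2*36 + 72) + 49) = 9 - ((-6/5 + 72 + 72) + 49) = 9 - (714/5 + 49) = 9 - 1*959/5 = 9 - 959/5 = -914/5)
-1*(-16386) + O(m(15, -14), -183) = -1*(-16386) - 914/5 = 16386 - 914/5 = 81016/5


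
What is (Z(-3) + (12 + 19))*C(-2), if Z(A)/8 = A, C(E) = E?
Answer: -14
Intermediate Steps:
Z(A) = 8*A
(Z(-3) + (12 + 19))*C(-2) = (8*(-3) + (12 + 19))*(-2) = (-24 + 31)*(-2) = 7*(-2) = -14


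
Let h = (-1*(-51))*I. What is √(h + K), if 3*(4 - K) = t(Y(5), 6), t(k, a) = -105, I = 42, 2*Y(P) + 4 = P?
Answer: √2181 ≈ 46.701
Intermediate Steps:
Y(P) = -2 + P/2
K = 39 (K = 4 - ⅓*(-105) = 4 + 35 = 39)
h = 2142 (h = -1*(-51)*42 = 51*42 = 2142)
√(h + K) = √(2142 + 39) = √2181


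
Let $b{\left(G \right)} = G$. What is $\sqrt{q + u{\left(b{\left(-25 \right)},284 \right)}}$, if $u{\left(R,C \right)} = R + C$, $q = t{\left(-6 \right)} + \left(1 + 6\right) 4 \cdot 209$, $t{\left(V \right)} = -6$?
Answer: $\sqrt{6105} \approx 78.135$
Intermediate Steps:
$q = 5846$ ($q = -6 + \left(1 + 6\right) 4 \cdot 209 = -6 + 7 \cdot 4 \cdot 209 = -6 + 28 \cdot 209 = -6 + 5852 = 5846$)
$u{\left(R,C \right)} = C + R$
$\sqrt{q + u{\left(b{\left(-25 \right)},284 \right)}} = \sqrt{5846 + \left(284 - 25\right)} = \sqrt{5846 + 259} = \sqrt{6105}$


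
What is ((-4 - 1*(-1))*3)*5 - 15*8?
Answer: -165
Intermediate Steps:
((-4 - 1*(-1))*3)*5 - 15*8 = ((-4 + 1)*3)*5 - 120 = -3*3*5 - 120 = -9*5 - 120 = -45 - 120 = -165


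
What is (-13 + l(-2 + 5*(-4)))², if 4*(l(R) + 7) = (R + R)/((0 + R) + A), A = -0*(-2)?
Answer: 1521/4 ≈ 380.25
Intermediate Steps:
A = 0 (A = -1*0 = 0)
l(R) = -13/2 (l(R) = -7 + ((R + R)/((0 + R) + 0))/4 = -7 + ((2*R)/(R + 0))/4 = -7 + ((2*R)/R)/4 = -7 + (¼)*2 = -7 + ½ = -13/2)
(-13 + l(-2 + 5*(-4)))² = (-13 - 13/2)² = (-39/2)² = 1521/4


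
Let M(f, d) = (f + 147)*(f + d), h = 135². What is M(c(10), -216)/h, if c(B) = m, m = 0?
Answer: -392/225 ≈ -1.7422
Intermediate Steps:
h = 18225
c(B) = 0
M(f, d) = (147 + f)*(d + f)
M(c(10), -216)/h = (0² + 147*(-216) + 147*0 - 216*0)/18225 = (0 - 31752 + 0 + 0)*(1/18225) = -31752*1/18225 = -392/225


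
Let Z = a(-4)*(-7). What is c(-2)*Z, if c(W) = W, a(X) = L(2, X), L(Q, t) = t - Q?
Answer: -84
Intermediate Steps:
a(X) = -2 + X (a(X) = X - 1*2 = X - 2 = -2 + X)
Z = 42 (Z = (-2 - 4)*(-7) = -6*(-7) = 42)
c(-2)*Z = -2*42 = -84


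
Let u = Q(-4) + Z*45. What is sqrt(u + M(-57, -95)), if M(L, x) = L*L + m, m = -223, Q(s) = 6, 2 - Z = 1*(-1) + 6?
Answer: sqrt(2897) ≈ 53.824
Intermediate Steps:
Z = -3 (Z = 2 - (1*(-1) + 6) = 2 - (-1 + 6) = 2 - 1*5 = 2 - 5 = -3)
M(L, x) = -223 + L**2 (M(L, x) = L*L - 223 = L**2 - 223 = -223 + L**2)
u = -129 (u = 6 - 3*45 = 6 - 135 = -129)
sqrt(u + M(-57, -95)) = sqrt(-129 + (-223 + (-57)**2)) = sqrt(-129 + (-223 + 3249)) = sqrt(-129 + 3026) = sqrt(2897)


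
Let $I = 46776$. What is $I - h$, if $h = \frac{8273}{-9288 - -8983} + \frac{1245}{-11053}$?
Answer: $\frac{157781435234}{3371165} \approx 46803.0$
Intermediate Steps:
$h = - \frac{91821194}{3371165}$ ($h = \frac{8273}{-9288 + 8983} + 1245 \left(- \frac{1}{11053}\right) = \frac{8273}{-305} - \frac{1245}{11053} = 8273 \left(- \frac{1}{305}\right) - \frac{1245}{11053} = - \frac{8273}{305} - \frac{1245}{11053} = - \frac{91821194}{3371165} \approx -27.237$)
$I - h = 46776 - - \frac{91821194}{3371165} = 46776 + \frac{91821194}{3371165} = \frac{157781435234}{3371165}$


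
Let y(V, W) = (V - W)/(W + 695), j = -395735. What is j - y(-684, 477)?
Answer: -463800259/1172 ≈ -3.9573e+5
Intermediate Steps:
y(V, W) = (V - W)/(695 + W)
j - y(-684, 477) = -395735 - (-684 - 1*477)/(695 + 477) = -395735 - (-684 - 477)/1172 = -395735 - (-1161)/1172 = -395735 - 1*(-1161/1172) = -395735 + 1161/1172 = -463800259/1172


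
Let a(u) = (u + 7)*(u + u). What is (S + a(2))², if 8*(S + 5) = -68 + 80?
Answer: 4225/4 ≈ 1056.3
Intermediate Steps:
a(u) = 2*u*(7 + u) (a(u) = (7 + u)*(2*u) = 2*u*(7 + u))
S = -7/2 (S = -5 + (-68 + 80)/8 = -5 + (⅛)*12 = -5 + 3/2 = -7/2 ≈ -3.5000)
(S + a(2))² = (-7/2 + 2*2*(7 + 2))² = (-7/2 + 2*2*9)² = (-7/2 + 36)² = (65/2)² = 4225/4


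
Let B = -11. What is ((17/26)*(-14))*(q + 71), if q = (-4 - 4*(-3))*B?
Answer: 2023/13 ≈ 155.62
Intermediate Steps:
q = -88 (q = (-4 - 4*(-3))*(-11) = (-4 + 12)*(-11) = 8*(-11) = -88)
((17/26)*(-14))*(q + 71) = ((17/26)*(-14))*(-88 + 71) = ((17*(1/26))*(-14))*(-17) = ((17/26)*(-14))*(-17) = -119/13*(-17) = 2023/13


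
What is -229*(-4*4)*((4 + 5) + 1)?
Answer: 36640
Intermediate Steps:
-229*(-4*4)*((4 + 5) + 1) = -(-3664)*(9 + 1) = -(-3664)*10 = -229*(-160) = 36640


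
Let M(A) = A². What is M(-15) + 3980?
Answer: 4205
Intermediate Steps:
M(-15) + 3980 = (-15)² + 3980 = 225 + 3980 = 4205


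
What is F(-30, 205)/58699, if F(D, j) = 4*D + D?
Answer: -150/58699 ≈ -0.0025554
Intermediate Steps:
F(D, j) = 5*D
F(-30, 205)/58699 = (5*(-30))/58699 = -150*1/58699 = -150/58699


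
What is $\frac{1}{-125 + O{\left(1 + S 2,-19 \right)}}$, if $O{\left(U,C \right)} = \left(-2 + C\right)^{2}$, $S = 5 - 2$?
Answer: $\frac{1}{316} \approx 0.0031646$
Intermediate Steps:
$S = 3$ ($S = 5 - 2 = 3$)
$\frac{1}{-125 + O{\left(1 + S 2,-19 \right)}} = \frac{1}{-125 + \left(-2 - 19\right)^{2}} = \frac{1}{-125 + \left(-21\right)^{2}} = \frac{1}{-125 + 441} = \frac{1}{316}$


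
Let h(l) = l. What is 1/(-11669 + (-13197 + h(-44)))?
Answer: -1/24910 ≈ -4.0145e-5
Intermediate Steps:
1/(-11669 + (-13197 + h(-44))) = 1/(-11669 + (-13197 - 44)) = 1/(-11669 - 13241) = 1/(-24910) = -1/24910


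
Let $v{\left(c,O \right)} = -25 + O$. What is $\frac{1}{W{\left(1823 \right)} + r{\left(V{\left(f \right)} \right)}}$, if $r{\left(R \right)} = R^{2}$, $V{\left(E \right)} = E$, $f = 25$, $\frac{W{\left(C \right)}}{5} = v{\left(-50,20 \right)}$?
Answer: $\frac{1}{600} \approx 0.0016667$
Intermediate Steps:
$W{\left(C \right)} = -25$ ($W{\left(C \right)} = 5 \left(-25 + 20\right) = 5 \left(-5\right) = -25$)
$\frac{1}{W{\left(1823 \right)} + r{\left(V{\left(f \right)} \right)}} = \frac{1}{-25 + 25^{2}} = \frac{1}{-25 + 625} = \frac{1}{600}$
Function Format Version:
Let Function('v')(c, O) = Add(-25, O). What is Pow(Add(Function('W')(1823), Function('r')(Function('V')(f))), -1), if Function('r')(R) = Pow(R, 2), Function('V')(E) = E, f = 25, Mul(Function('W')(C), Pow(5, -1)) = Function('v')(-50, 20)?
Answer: Rational(1, 600) ≈ 0.0016667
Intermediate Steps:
Function('W')(C) = -25 (Function('W')(C) = Mul(5, Add(-25, 20)) = Mul(5, -5) = -25)
Pow(Add(Function('W')(1823), Function('r')(Function('V')(f))), -1) = Pow(Add(-25, Pow(25, 2)), -1) = Pow(Add(-25, 625), -1) = Pow(600, -1) = Rational(1, 600)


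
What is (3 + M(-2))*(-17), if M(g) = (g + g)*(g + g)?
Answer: -323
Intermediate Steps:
M(g) = 4*g**2 (M(g) = (2*g)*(2*g) = 4*g**2)
(3 + M(-2))*(-17) = (3 + 4*(-2)**2)*(-17) = (3 + 4*4)*(-17) = (3 + 16)*(-17) = 19*(-17) = -323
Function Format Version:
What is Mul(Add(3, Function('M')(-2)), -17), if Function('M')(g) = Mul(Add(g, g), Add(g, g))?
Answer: -323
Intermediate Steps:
Function('M')(g) = Mul(4, Pow(g, 2)) (Function('M')(g) = Mul(Mul(2, g), Mul(2, g)) = Mul(4, Pow(g, 2)))
Mul(Add(3, Function('M')(-2)), -17) = Mul(Add(3, Mul(4, Pow(-2, 2))), -17) = Mul(Add(3, Mul(4, 4)), -17) = Mul(Add(3, 16), -17) = Mul(19, -17) = -323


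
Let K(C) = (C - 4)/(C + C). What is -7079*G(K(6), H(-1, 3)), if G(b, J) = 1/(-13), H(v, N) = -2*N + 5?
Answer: 7079/13 ≈ 544.54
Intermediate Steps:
K(C) = (-4 + C)/(2*C) (K(C) = (-4 + C)/((2*C)) = (-4 + C)*(1/(2*C)) = (-4 + C)/(2*C))
H(v, N) = 5 - 2*N
G(b, J) = -1/13
-7079*G(K(6), H(-1, 3)) = -7079*(-1)/13 = -1*(-7079/13) = 7079/13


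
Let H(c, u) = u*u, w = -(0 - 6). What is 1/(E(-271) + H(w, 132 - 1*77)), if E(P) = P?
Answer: 1/2754 ≈ 0.00036311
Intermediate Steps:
w = 6 (w = -1*(-6) = 6)
H(c, u) = u²
1/(E(-271) + H(w, 132 - 1*77)) = 1/(-271 + (132 - 1*77)²) = 1/(-271 + (132 - 77)²) = 1/(-271 + 55²) = 1/(-271 + 3025) = 1/2754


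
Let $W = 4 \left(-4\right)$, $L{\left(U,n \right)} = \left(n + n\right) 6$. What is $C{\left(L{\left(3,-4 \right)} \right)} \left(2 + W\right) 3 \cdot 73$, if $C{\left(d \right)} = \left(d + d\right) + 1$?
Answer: $291270$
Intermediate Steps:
$L{\left(U,n \right)} = 12 n$ ($L{\left(U,n \right)} = 2 n 6 = 12 n$)
$W = -16$
$C{\left(d \right)} = 1 + 2 d$ ($C{\left(d \right)} = 2 d + 1 = 1 + 2 d$)
$C{\left(L{\left(3,-4 \right)} \right)} \left(2 + W\right) 3 \cdot 73 = \left(1 + 2 \cdot 12 \left(-4\right)\right) \left(2 - 16\right) 3 \cdot 73 = \left(1 + 2 \left(-48\right)\right) \left(\left(-14\right) 3\right) 73 = \left(1 - 96\right) \left(-42\right) 73 = \left(-95\right) \left(-42\right) 73 = 3990 \cdot 73 = 291270$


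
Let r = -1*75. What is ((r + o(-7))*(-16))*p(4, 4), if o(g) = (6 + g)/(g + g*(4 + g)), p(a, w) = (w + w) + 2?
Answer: 84080/7 ≈ 12011.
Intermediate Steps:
r = -75
p(a, w) = 2 + 2*w (p(a, w) = 2*w + 2 = 2 + 2*w)
o(g) = (6 + g)/(g + g*(4 + g))
((r + o(-7))*(-16))*p(4, 4) = ((-75 + (6 - 7)/((-7)*(5 - 7)))*(-16))*(2 + 2*4) = ((-75 - 1/7*(-1)/(-2))*(-16))*(2 + 8) = ((-75 - 1/7*(-1/2)*(-1))*(-16))*10 = ((-75 - 1/14)*(-16))*10 = -1051/14*(-16)*10 = (8408/7)*10 = 84080/7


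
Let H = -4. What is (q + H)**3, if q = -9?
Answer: -2197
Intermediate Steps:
(q + H)**3 = (-9 - 4)**3 = (-13)**3 = -2197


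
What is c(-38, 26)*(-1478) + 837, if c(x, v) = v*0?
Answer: 837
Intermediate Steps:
c(x, v) = 0
c(-38, 26)*(-1478) + 837 = 0*(-1478) + 837 = 0 + 837 = 837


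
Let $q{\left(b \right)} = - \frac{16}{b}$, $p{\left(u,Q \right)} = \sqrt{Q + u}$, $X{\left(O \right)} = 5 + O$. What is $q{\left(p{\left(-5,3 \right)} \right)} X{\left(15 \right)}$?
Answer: $160 i \sqrt{2} \approx 226.27 i$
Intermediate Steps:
$q{\left(p{\left(-5,3 \right)} \right)} X{\left(15 \right)} = - \frac{16}{\sqrt{3 - 5}} \left(5 + 15\right) = - \frac{16}{\sqrt{-2}} \cdot 20 = - \frac{16}{i \sqrt{2}} \cdot 20 = - 16 \left(- \frac{i \sqrt{2}}{2}\right) 20 = 8 i \sqrt{2} \cdot 20 = 160 i \sqrt{2}$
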